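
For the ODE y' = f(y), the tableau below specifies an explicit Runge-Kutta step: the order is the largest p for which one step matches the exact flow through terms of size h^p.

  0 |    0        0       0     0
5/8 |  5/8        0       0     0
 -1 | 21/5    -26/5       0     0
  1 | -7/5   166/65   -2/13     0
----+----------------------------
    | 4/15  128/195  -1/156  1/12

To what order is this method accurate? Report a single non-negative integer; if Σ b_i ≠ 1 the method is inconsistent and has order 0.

4

b = (4/15, 128/195, -1/156, 1/12)
c = (0, 5/8, -1, 1)
Ac = (0, 0, -13/4, 7/4)
Σ b_i: 4/15·1 + 128/195·1 + (-1/156)·1 + 1/12·1 = 1 ✓
b·c: 128/195·5/8 + (-1/156)·(-1) + 1/12·1 = 1/2 ✓
b·c²: 128/195·25/64 + (-1/156)·1 + 1/12·1 = 1/3 ✓
b·Ac: (-1/156)·(-13/4) + 1/12·7/4 = 1/6 ✓
b·c³: 128/195·125/512 + (-1/156)·(-1) + 1/12·1 = 1/4 ✓
b·(c∘Ac): (-1/156)·13/4 + 1/12·7/4 = 1/8 ✓
b·Ac²: (-1/156)·(-65/32) + 1/12·27/32 = 1/12 ✓
b·A²c: 1/12·1/2 = 1/24 ✓; 4 stages ⇒ order 4.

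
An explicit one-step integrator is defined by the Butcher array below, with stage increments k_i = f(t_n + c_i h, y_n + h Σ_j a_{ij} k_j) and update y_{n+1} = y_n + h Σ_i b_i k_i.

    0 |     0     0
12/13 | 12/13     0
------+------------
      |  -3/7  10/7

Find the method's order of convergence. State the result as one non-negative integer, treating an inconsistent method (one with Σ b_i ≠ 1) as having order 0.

b = (-3/7, 10/7)
c = (0, 12/13)
Σ b_i: (-3/7)·1 + 10/7·1 = 1 ✓
b·c: 10/7·12/13 = 120/91 ≠ 1/2 ⇒ order 1.

1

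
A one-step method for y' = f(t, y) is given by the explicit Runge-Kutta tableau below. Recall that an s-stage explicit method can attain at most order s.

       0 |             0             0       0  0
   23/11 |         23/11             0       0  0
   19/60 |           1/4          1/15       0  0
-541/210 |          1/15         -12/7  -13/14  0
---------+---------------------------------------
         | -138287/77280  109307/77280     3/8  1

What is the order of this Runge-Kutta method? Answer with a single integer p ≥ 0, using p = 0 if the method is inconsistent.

b = (-138287/77280, 109307/77280, 3/8, 1)
c = (0, 23/11, 19/60, -541/210)
Ac = (0, 0, 23/165, -35837/9240)
Σ b_i: (-138287/77280)·1 + 109307/77280·1 + 3/8·1 + 1·1 = 1 ✓
b·c: 109307/77280·23/11 + 3/8·19/60 + 1·(-541/210) = 1/2 ✓
b·c²: 109307/77280·529/121 + 3/8·361/3600 + 1·292681/44100 = 199598869/15523200 ≠ 1/3 ⇒ order 2.
b·Ac: 3/8·23/165 + 1·(-35837/9240) = -1607/420 ≠ 1/6

2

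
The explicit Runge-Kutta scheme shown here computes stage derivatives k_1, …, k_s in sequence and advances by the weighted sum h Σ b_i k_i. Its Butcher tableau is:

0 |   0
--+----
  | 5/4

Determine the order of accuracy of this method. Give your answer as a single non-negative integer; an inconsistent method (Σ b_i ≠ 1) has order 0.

0

b = (5/4)
c = (0)
Σ b_i: 5/4·1 = 5/4 ≠ 1 ⇒ order 0.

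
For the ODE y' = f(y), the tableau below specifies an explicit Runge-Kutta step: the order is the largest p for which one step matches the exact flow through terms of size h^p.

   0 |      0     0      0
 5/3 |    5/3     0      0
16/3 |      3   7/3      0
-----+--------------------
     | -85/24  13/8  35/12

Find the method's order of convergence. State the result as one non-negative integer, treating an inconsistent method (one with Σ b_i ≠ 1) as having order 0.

b = (-85/24, 13/8, 35/12)
c = (0, 5/3, 16/3)
Ac = (0, 0, 35/9)
Σ b_i: (-85/24)·1 + 13/8·1 + 35/12·1 = 1 ✓
b·c: 13/8·5/3 + 35/12·16/3 = 1315/72 ≠ 1/2 ⇒ order 1.

1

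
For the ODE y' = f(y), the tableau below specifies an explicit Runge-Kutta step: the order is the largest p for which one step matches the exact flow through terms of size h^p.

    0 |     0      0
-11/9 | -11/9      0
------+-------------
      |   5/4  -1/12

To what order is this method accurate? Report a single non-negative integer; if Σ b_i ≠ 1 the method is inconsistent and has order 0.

b = (5/4, -1/12)
c = (0, -11/9)
Σ b_i: 5/4·1 + (-1/12)·1 = 7/6 ≠ 1 ⇒ order 0.

0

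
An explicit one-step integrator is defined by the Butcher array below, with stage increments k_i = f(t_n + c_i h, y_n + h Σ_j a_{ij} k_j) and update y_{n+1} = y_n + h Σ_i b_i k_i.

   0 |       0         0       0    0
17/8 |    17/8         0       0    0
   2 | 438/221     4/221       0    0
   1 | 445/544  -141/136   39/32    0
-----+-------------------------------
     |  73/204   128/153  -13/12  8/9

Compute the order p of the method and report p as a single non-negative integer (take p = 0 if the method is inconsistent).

b = (73/204, 128/153, -13/12, 8/9)
c = (0, 17/8, 2, 1)
Ac = (0, 0, 1/26, 15/64)
Σ b_i: 73/204·1 + 128/153·1 + (-13/12)·1 + 8/9·1 = 1 ✓
b·c: 128/153·17/8 + (-13/12)·2 + 8/9·1 = 1/2 ✓
b·c²: 128/153·289/64 + (-13/12)·4 + 8/9·1 = 1/3 ✓
b·Ac: (-13/12)·1/26 + 8/9·15/64 = 1/6 ✓
b·c³: 128/153·4913/512 + (-13/12)·8 + 8/9·1 = 1/4 ✓
b·(c∘Ac): (-13/12)·1/13 + 8/9·15/64 = 1/8 ✓
b·Ac²: (-13/12)·17/208 + 8/9·99/512 = 1/12 ✓
b·A²c: 8/9·3/64 = 1/24 ✓; 4 stages ⇒ order 4.

4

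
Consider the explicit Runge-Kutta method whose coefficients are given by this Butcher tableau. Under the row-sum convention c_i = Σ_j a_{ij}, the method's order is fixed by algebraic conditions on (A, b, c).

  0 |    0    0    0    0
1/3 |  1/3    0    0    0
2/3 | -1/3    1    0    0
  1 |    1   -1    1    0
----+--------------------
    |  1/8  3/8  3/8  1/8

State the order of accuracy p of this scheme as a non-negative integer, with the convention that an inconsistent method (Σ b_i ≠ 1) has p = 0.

b = (1/8, 3/8, 3/8, 1/8)
c = (0, 1/3, 2/3, 1)
Ac = (0, 0, 1/3, 1/3)
Σ b_i: 1/8·1 + 3/8·1 + 3/8·1 + 1/8·1 = 1 ✓
b·c: 3/8·1/3 + 3/8·2/3 + 1/8·1 = 1/2 ✓
b·c²: 3/8·1/9 + 3/8·4/9 + 1/8·1 = 1/3 ✓
b·Ac: 3/8·1/3 + 1/8·1/3 = 1/6 ✓
b·c³: 3/8·1/27 + 3/8·8/27 + 1/8·1 = 1/4 ✓
b·(c∘Ac): 3/8·2/9 + 1/8·1/3 = 1/8 ✓
b·Ac²: 3/8·1/9 + 1/8·1/3 = 1/12 ✓
b·A²c: 1/8·1/3 = 1/24 ✓; 4 stages ⇒ order 4.

4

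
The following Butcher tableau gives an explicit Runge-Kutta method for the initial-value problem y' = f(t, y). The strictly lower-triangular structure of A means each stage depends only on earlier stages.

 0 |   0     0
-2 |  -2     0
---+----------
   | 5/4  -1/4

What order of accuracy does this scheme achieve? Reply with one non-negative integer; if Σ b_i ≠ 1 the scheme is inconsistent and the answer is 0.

b = (5/4, -1/4)
c = (0, -2)
Σ b_i: 5/4·1 + (-1/4)·1 = 1 ✓
b·c: (-1/4)·(-2) = 1/2 ✓; 2 stages ⇒ order 2.

2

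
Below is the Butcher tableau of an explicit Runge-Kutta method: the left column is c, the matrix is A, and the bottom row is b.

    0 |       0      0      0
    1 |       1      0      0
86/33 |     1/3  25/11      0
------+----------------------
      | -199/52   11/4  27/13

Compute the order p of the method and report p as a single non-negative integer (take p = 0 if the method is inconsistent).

b = (-199/52, 11/4, 27/13)
c = (0, 1, 86/33)
Ac = (0, 0, 25/11)
Σ b_i: (-199/52)·1 + 11/4·1 + 27/13·1 = 1 ✓
b·c: 11/4·1 + 27/13·86/33 = 4669/572 ≠ 1/2 ⇒ order 1.

1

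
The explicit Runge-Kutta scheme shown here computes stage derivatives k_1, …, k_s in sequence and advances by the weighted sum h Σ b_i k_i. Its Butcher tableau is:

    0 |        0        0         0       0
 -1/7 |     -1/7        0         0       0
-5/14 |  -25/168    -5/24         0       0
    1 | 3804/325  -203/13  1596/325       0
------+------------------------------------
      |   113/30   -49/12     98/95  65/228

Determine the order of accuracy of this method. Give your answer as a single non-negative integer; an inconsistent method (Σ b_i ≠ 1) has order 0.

4

b = (113/30, -49/12, 98/95, 65/228)
c = (0, -1/7, -5/14, 1)
Ac = (0, 0, 5/168, 31/65)
Σ b_i: 113/30·1 + (-49/12)·1 + 98/95·1 + 65/228·1 = 1 ✓
b·c: (-49/12)·(-1/7) + 98/95·(-5/14) + 65/228·1 = 1/2 ✓
b·c²: (-49/12)·1/49 + 98/95·25/196 + 65/228·1 = 1/3 ✓
b·Ac: 98/95·5/168 + 65/228·31/65 = 1/6 ✓
b·c³: (-49/12)·(-1/343) + 98/95·(-125/2744) + 65/228·1 = 1/4 ✓
b·(c∘Ac): 98/95·(-25/2352) + 65/228·31/65 = 1/8 ✓
b·Ac²: 98/95·(-5/1176) + 65/228·4/13 = 1/12 ✓
b·A²c: 65/228·19/130 = 1/24 ✓; 4 stages ⇒ order 4.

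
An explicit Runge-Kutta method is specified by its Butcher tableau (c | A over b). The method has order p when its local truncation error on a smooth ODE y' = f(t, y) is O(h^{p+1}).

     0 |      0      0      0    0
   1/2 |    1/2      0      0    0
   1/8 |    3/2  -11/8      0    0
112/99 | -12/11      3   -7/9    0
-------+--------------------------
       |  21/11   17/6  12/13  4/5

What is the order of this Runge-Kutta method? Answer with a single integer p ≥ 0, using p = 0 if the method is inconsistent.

0

b = (21/11, 17/6, 12/13, 4/5)
c = (0, 1/2, 1/8, 112/99)
Ac = (0, 0, -11/16, 101/72)
Σ b_i: 21/11·1 + 17/6·1 + 12/13·1 + 4/5·1 = 27737/4290 ≠ 1 ⇒ order 0.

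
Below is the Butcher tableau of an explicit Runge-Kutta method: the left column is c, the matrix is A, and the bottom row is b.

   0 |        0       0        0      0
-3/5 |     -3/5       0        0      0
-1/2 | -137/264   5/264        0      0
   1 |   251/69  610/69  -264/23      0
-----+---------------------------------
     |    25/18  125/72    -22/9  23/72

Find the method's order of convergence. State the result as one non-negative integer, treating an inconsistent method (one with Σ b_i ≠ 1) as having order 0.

b = (25/18, 125/72, -22/9, 23/72)
c = (0, -3/5, -1/2, 1)
Ac = (0, 0, -1/88, 10/23)
Σ b_i: 25/18·1 + 125/72·1 + (-22/9)·1 + 23/72·1 = 1 ✓
b·c: 125/72·(-3/5) + (-22/9)·(-1/2) + 23/72·1 = 1/2 ✓
b·c²: 125/72·9/25 + (-22/9)·1/4 + 23/72·1 = 1/3 ✓
b·Ac: (-22/9)·(-1/88) + 23/72·10/23 = 1/6 ✓
b·c³: 125/72·(-27/125) + (-22/9)·(-1/8) + 23/72·1 = 1/4 ✓
b·(c∘Ac): (-22/9)·1/176 + 23/72·10/23 = 1/8 ✓
b·Ac²: (-22/9)·3/440 + 23/72·36/115 = 1/12 ✓
b·A²c: 23/72·3/23 = 1/24 ✓; 4 stages ⇒ order 4.

4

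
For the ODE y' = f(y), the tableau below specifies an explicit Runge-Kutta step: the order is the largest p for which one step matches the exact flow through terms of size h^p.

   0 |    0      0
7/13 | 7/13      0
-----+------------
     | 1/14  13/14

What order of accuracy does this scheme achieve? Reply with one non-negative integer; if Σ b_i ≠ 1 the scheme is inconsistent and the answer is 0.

b = (1/14, 13/14)
c = (0, 7/13)
Σ b_i: 1/14·1 + 13/14·1 = 1 ✓
b·c: 13/14·7/13 = 1/2 ✓; 2 stages ⇒ order 2.

2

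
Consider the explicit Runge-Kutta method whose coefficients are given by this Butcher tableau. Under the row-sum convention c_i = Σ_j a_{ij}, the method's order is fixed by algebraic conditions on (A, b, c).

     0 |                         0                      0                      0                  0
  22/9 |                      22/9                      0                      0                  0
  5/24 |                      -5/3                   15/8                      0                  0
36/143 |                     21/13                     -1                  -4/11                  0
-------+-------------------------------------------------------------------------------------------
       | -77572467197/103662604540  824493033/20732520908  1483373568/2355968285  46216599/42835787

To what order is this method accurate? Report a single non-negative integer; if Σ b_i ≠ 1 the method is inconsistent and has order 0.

b = (-77572467197/103662604540, 824493033/20732520908, 1483373568/2355968285, 46216599/42835787)
c = (0, 22/9, 5/24, 36/143)
Ac = (0, 0, 55/12, -499/198)
Σ b_i: (-77572467197/103662604540)·1 + 824493033/20732520908·1 + 1483373568/2355968285·1 + 46216599/42835787·1 = 1 ✓
b·c: 824493033/20732520908·22/9 + 1483373568/2355968285·5/24 + 46216599/42835787·36/143 = 1/2 ✓
b·c²: 824493033/20732520908·484/81 + 1483373568/2355968285·25/576 + 46216599/42835787·1296/20449 = 1/3 ✓
b·Ac: 1483373568/2355968285·55/12 + 46216599/42835787·(-499/198) = 1/6 ✓
b·c³: 824493033/20732520908·10648/729 + 1483373568/2355968285·125/13824 + 46216599/42835787·46656/2924207 = 1098431014156/1819278709677 ≠ 1/4 ⇒ order 3.
b·(c∘Ac): 1483373568/2355968285·275/288 + 46216599/42835787·(-998/1573) = -117790402/1413580971 ≠ 1/8
b·Ac²: 1483373568/2355968285·605/54 + 46216599/42835787·(-85409/14256) = 10921313257/18505059984 ≠ 1/12
b·A²c: 46216599/42835787·(-5/3) = -77027665/42835787 ≠ 1/24

3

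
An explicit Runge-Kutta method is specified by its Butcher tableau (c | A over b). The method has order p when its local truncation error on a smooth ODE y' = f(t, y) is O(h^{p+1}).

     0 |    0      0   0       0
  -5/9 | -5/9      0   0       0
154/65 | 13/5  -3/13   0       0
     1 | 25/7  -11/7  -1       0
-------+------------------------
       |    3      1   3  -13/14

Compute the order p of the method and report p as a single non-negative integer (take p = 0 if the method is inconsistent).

0

b = (3, 1, 3, -13/14)
c = (0, -5/9, 154/65, 1)
Ac = (0, 0, 5/39, -6127/4095)
Σ b_i: 3·1 + 1·1 + 3·1 + (-13/14)·1 = 85/14 ≠ 1 ⇒ order 0.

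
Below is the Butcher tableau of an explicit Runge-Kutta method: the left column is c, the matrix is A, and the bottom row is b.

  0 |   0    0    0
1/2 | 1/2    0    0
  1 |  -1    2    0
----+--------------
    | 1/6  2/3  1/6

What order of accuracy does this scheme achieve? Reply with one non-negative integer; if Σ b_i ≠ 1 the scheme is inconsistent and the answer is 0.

b = (1/6, 2/3, 1/6)
c = (0, 1/2, 1)
Ac = (0, 0, 1)
Σ b_i: 1/6·1 + 2/3·1 + 1/6·1 = 1 ✓
b·c: 2/3·1/2 + 1/6·1 = 1/2 ✓
b·c²: 2/3·1/4 + 1/6·1 = 1/3 ✓
b·Ac: 1/6·1 = 1/6 ✓; 3 stages ⇒ order 3.

3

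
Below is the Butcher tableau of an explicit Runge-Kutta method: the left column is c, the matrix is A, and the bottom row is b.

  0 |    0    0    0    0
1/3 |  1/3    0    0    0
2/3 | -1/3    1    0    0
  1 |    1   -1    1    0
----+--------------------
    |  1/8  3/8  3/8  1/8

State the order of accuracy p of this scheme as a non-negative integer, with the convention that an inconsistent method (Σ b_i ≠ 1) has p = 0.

4

b = (1/8, 3/8, 3/8, 1/8)
c = (0, 1/3, 2/3, 1)
Ac = (0, 0, 1/3, 1/3)
Σ b_i: 1/8·1 + 3/8·1 + 3/8·1 + 1/8·1 = 1 ✓
b·c: 3/8·1/3 + 3/8·2/3 + 1/8·1 = 1/2 ✓
b·c²: 3/8·1/9 + 3/8·4/9 + 1/8·1 = 1/3 ✓
b·Ac: 3/8·1/3 + 1/8·1/3 = 1/6 ✓
b·c³: 3/8·1/27 + 3/8·8/27 + 1/8·1 = 1/4 ✓
b·(c∘Ac): 3/8·2/9 + 1/8·1/3 = 1/8 ✓
b·Ac²: 3/8·1/9 + 1/8·1/3 = 1/12 ✓
b·A²c: 1/8·1/3 = 1/24 ✓; 4 stages ⇒ order 4.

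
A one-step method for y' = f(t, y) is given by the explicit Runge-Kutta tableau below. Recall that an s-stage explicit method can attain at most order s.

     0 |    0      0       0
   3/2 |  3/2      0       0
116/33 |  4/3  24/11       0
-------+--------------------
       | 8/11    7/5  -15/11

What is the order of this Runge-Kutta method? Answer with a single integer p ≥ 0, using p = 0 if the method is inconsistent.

b = (8/11, 7/5, -15/11)
c = (0, 3/2, 116/33)
Ac = (0, 0, 36/11)
Σ b_i: 8/11·1 + 7/5·1 + (-15/11)·1 = 42/55 ≠ 1 ⇒ order 0.

0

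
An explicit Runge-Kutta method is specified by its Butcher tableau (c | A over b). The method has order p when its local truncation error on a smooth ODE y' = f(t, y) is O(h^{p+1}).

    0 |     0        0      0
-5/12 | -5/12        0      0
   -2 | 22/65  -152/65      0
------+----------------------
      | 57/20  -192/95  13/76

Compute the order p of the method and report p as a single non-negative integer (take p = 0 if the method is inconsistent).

b = (57/20, -192/95, 13/76)
c = (0, -5/12, -2)
Ac = (0, 0, 38/39)
Σ b_i: 57/20·1 + (-192/95)·1 + 13/76·1 = 1 ✓
b·c: (-192/95)·(-5/12) + 13/76·(-2) = 1/2 ✓
b·c²: (-192/95)·25/144 + 13/76·4 = 1/3 ✓
b·Ac: 13/76·38/39 = 1/6 ✓; 3 stages ⇒ order 3.

3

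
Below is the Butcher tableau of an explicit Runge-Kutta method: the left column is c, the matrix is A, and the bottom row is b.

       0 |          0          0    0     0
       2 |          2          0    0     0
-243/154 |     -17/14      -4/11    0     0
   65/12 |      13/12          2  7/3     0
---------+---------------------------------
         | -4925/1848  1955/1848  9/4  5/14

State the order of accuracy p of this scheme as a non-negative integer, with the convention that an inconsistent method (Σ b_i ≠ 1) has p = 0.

b = (-4925/1848, 1955/1848, 9/4, 5/14)
c = (0, 2, -243/154, 65/12)
Ac = (0, 0, -8/11, 7/22)
Σ b_i: (-4925/1848)·1 + 1955/1848·1 + 9/4·1 + 5/14·1 = 1 ✓
b·c: 1955/1848·2 + 9/4·(-243/154) + 5/14·65/12 = 1/2 ✓
b·c²: 1955/1848·4 + 9/4·59049/23716 + 5/14·4225/144 = 34684493/1707552 ≠ 1/3 ⇒ order 2.
b·Ac: 9/4·(-8/11) + 5/14·7/22 = -67/44 ≠ 1/6

2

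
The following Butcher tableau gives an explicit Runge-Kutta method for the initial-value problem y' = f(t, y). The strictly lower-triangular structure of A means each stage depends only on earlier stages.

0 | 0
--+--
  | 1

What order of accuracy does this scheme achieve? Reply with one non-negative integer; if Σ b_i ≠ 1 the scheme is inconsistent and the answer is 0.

b = (1)
c = (0)
Σ b_i: 1·1 = 1 ✓; 1 stage ⇒ order 1.

1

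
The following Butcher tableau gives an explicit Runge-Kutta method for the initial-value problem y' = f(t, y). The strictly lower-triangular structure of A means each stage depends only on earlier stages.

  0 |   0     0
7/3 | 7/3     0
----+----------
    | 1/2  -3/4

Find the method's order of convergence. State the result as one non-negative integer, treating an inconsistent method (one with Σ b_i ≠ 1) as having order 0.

b = (1/2, -3/4)
c = (0, 7/3)
Σ b_i: 1/2·1 + (-3/4)·1 = -1/4 ≠ 1 ⇒ order 0.

0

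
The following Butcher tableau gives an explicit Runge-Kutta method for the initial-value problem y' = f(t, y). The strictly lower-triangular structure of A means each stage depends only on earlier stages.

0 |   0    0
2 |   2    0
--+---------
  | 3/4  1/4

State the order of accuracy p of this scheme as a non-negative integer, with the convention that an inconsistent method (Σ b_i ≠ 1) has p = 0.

2

b = (3/4, 1/4)
c = (0, 2)
Σ b_i: 3/4·1 + 1/4·1 = 1 ✓
b·c: 1/4·2 = 1/2 ✓; 2 stages ⇒ order 2.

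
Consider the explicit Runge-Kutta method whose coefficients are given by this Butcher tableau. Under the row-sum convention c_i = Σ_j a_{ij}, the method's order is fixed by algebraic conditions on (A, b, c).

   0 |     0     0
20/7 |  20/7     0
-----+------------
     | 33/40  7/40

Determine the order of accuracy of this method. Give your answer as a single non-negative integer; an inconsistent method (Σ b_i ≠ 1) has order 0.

2

b = (33/40, 7/40)
c = (0, 20/7)
Σ b_i: 33/40·1 + 7/40·1 = 1 ✓
b·c: 7/40·20/7 = 1/2 ✓; 2 stages ⇒ order 2.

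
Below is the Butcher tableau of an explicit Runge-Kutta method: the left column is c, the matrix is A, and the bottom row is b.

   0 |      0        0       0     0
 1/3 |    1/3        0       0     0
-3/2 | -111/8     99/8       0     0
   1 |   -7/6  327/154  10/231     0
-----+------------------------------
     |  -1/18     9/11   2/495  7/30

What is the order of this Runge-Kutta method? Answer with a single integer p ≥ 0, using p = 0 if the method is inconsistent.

b = (-1/18, 9/11, 2/495, 7/30)
c = (0, 1/3, -3/2, 1)
Ac = (0, 0, 33/8, 9/14)
Σ b_i: (-1/18)·1 + 9/11·1 + 2/495·1 + 7/30·1 = 1 ✓
b·c: 9/11·1/3 + 2/495·(-3/2) + 7/30·1 = 1/2 ✓
b·c²: 9/11·1/9 + 2/495·9/4 + 7/30·1 = 1/3 ✓
b·Ac: 2/495·33/8 + 7/30·9/14 = 1/6 ✓
b·c³: 9/11·1/27 + 2/495·(-27/8) + 7/30·1 = 1/4 ✓
b·(c∘Ac): 2/495·(-99/16) + 7/30·9/14 = 1/8 ✓
b·Ac²: 2/495·11/8 + 7/30·1/3 = 1/12 ✓
b·A²c: 7/30·5/28 = 1/24 ✓; 4 stages ⇒ order 4.

4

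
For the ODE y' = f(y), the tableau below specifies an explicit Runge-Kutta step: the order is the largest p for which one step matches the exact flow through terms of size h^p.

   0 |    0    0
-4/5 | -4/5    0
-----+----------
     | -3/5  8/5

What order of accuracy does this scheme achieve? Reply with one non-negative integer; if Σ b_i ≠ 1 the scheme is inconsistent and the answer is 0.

1

b = (-3/5, 8/5)
c = (0, -4/5)
Σ b_i: (-3/5)·1 + 8/5·1 = 1 ✓
b·c: 8/5·(-4/5) = -32/25 ≠ 1/2 ⇒ order 1.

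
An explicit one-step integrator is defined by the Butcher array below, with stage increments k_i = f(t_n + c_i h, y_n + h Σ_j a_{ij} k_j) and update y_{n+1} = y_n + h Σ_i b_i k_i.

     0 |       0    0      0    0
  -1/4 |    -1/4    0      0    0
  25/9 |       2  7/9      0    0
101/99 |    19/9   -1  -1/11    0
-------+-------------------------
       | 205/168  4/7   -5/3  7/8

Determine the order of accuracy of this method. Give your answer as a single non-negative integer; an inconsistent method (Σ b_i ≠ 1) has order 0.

1

b = (205/168, 4/7, -5/3, 7/8)
c = (0, -1/4, 25/9, 101/99)
Ac = (0, 0, -7/36, -1/396)
Σ b_i: 205/168·1 + 4/7·1 + (-5/3)·1 + 7/8·1 = 1 ✓
b·c: 4/7·(-1/4) + (-5/3)·25/9 + 7/8·101/99 = -64529/16632 ≠ 1/2 ⇒ order 1.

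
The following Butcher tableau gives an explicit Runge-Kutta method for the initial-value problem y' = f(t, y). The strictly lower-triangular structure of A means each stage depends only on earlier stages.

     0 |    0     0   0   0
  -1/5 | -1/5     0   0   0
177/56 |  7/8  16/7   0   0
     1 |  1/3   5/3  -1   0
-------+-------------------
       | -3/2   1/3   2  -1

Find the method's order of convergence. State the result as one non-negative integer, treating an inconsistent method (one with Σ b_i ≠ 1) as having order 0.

b = (-3/2, 1/3, 2, -1)
c = (0, -1/5, 177/56, 1)
Ac = (0, 0, -16/35, -587/168)
Σ b_i: (-3/2)·1 + 1/3·1 + 2·1 + (-1)·1 = -1/6 ≠ 1 ⇒ order 0.

0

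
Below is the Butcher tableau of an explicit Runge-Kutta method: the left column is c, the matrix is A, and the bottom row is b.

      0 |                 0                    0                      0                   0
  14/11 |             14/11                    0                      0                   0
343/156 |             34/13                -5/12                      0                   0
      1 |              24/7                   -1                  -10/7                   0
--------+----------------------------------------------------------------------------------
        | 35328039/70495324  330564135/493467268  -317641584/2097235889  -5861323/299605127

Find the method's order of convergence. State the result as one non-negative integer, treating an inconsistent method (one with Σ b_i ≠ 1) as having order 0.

b = (35328039/70495324, 330564135/493467268, -317641584/2097235889, -5861323/299605127)
c = (0, 14/11, 343/156, 1)
Ac = (0, 0, -35/66, -3787/858)
Σ b_i: 35328039/70495324·1 + 330564135/493467268·1 + (-317641584/2097235889)·1 + (-5861323/299605127)·1 = 1 ✓
b·c: 330564135/493467268·14/11 + (-317641584/2097235889)·343/156 + (-5861323/299605127)·1 = 1/2 ✓
b·c²: 330564135/493467268·196/121 + (-317641584/2097235889)·117649/24336 + (-5861323/299605127)·1 = 1/3 ✓
b·Ac: (-317641584/2097235889)·(-35/66) + (-5861323/299605127)·(-3787/858) = 1/6 ✓
b·c³: 330564135/493467268·2744/1331 + (-317641584/2097235889)·40353607/3796416 + (-5861323/299605127)·1 = -22539564403/90727481988 ≠ 1/4 ⇒ order 3.
b·(c∘Ac): (-317641584/2097235889)·(-12005/10296) + (-5861323/299605127)·(-3787/858) = 9268217/35247662 ≠ 1/8
b·Ac²: (-317641584/2097235889)·(-245/363) + (-5861323/299605127)·(-12553163/1472328) = 829863932023/3084734387592 ≠ 1/12
b·A²c: (-5861323/299605127)·25/33 = -146533075/9886969191 ≠ 1/24

3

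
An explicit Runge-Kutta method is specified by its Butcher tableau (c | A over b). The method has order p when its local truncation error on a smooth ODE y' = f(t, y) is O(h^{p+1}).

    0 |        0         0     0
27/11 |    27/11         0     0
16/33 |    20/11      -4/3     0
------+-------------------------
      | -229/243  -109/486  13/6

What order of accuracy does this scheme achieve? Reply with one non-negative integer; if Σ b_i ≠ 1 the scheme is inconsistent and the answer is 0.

b = (-229/243, -109/486, 13/6)
c = (0, 27/11, 16/33)
Ac = (0, 0, -36/11)
Σ b_i: (-229/243)·1 + (-109/486)·1 + 13/6·1 = 1 ✓
b·c: (-109/486)·27/11 + 13/6·16/33 = 1/2 ✓
b·c²: (-109/486)·729/121 + 13/6·256/1089 = -5501/6534 ≠ 1/3 ⇒ order 2.
b·Ac: 13/6·(-36/11) = -78/11 ≠ 1/6

2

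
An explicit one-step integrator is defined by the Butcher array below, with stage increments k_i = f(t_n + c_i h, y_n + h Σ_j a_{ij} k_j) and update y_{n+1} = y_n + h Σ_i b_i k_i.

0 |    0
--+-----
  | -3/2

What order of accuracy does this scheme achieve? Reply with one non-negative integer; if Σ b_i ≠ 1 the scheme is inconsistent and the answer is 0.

0

b = (-3/2)
c = (0)
Σ b_i: (-3/2)·1 = -3/2 ≠ 1 ⇒ order 0.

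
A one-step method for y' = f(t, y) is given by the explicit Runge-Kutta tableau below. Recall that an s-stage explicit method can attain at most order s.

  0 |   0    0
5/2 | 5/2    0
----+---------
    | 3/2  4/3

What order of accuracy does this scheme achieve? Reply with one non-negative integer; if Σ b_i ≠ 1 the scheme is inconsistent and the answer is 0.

0

b = (3/2, 4/3)
c = (0, 5/2)
Σ b_i: 3/2·1 + 4/3·1 = 17/6 ≠ 1 ⇒ order 0.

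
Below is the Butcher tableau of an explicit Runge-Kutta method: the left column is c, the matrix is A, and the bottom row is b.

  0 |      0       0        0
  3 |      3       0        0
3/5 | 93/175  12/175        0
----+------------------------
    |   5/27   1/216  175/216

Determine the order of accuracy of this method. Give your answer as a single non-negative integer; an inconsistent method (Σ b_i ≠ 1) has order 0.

3

b = (5/27, 1/216, 175/216)
c = (0, 3, 3/5)
Ac = (0, 0, 36/175)
Σ b_i: 5/27·1 + 1/216·1 + 175/216·1 = 1 ✓
b·c: 1/216·3 + 175/216·3/5 = 1/2 ✓
b·c²: 1/216·9 + 175/216·9/25 = 1/3 ✓
b·Ac: 175/216·36/175 = 1/6 ✓; 3 stages ⇒ order 3.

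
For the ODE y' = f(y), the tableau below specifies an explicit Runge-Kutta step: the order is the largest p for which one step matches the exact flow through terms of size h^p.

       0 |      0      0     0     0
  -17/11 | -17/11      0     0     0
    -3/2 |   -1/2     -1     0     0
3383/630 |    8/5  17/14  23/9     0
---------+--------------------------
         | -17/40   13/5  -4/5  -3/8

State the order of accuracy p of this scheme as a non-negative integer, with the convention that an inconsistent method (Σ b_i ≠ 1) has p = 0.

b = (-17/40, 13/5, -4/5, -3/8)
c = (0, -17/11, -3/2, 3383/630)
Ac = (0, 0, 17/11, -1319/231)
Σ b_i: (-17/40)·1 + 13/5·1 + (-4/5)·1 + (-3/8)·1 = 1 ✓
b·c: 13/5·(-17/11) + (-4/5)·(-3/2) + (-3/8)·3383/630 = -89293/18480 ≠ 1/2 ⇒ order 1.

1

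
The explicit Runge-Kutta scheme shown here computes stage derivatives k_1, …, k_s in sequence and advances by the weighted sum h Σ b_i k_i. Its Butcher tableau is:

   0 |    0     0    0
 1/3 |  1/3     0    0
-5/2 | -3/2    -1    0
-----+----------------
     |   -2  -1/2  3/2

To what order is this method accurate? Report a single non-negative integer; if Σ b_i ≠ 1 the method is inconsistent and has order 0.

b = (-2, -1/2, 3/2)
c = (0, 1/3, -5/2)
Ac = (0, 0, -1/3)
Σ b_i: (-2)·1 + (-1/2)·1 + 3/2·1 = -1 ≠ 1 ⇒ order 0.

0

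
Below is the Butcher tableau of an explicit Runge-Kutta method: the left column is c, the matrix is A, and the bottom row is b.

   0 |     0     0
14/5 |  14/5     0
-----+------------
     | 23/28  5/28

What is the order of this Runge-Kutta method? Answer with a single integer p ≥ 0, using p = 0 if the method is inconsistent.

b = (23/28, 5/28)
c = (0, 14/5)
Σ b_i: 23/28·1 + 5/28·1 = 1 ✓
b·c: 5/28·14/5 = 1/2 ✓; 2 stages ⇒ order 2.

2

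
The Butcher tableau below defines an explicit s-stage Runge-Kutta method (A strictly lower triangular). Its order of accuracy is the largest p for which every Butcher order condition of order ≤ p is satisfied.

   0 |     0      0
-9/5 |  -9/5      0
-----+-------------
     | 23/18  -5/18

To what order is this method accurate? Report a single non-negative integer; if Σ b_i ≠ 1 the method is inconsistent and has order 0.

2

b = (23/18, -5/18)
c = (0, -9/5)
Σ b_i: 23/18·1 + (-5/18)·1 = 1 ✓
b·c: (-5/18)·(-9/5) = 1/2 ✓; 2 stages ⇒ order 2.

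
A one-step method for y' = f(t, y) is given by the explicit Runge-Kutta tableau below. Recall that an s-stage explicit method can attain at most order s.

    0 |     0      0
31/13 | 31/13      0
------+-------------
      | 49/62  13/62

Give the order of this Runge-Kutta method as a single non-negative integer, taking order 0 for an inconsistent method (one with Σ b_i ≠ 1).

b = (49/62, 13/62)
c = (0, 31/13)
Σ b_i: 49/62·1 + 13/62·1 = 1 ✓
b·c: 13/62·31/13 = 1/2 ✓; 2 stages ⇒ order 2.

2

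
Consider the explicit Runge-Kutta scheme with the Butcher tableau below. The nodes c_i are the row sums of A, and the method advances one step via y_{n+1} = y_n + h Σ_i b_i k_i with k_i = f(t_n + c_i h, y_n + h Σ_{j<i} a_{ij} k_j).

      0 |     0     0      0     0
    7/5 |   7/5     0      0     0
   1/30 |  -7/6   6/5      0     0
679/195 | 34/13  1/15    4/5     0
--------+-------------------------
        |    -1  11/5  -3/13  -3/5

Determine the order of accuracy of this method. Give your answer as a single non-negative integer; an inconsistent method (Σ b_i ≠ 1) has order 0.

0

b = (-1, 11/5, -3/13, -3/5)
c = (0, 7/5, 1/30, 679/195)
Ac = (0, 0, 42/25, 3/25)
Σ b_i: (-1)·1 + 11/5·1 + (-3/13)·1 + (-3/5)·1 = 24/65 ≠ 1 ⇒ order 0.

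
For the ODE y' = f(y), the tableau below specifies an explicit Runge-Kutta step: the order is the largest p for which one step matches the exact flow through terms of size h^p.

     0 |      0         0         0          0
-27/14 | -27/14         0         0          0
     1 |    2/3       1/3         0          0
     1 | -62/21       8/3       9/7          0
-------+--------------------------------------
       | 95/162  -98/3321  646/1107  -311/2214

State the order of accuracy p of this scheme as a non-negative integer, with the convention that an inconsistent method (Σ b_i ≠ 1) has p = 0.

3

b = (95/162, -98/3321, 646/1107, -311/2214)
c = (0, -27/14, 1, 1)
Ac = (0, 0, -9/14, -27/7)
Σ b_i: 95/162·1 + (-98/3321)·1 + 646/1107·1 + (-311/2214)·1 = 1 ✓
b·c: (-98/3321)·(-27/14) + 646/1107·1 + (-311/2214)·1 = 1/2 ✓
b·c²: (-98/3321)·729/196 + 646/1107·1 + (-311/2214)·1 = 1/3 ✓
b·Ac: 646/1107·(-9/14) + (-311/2214)·(-27/7) = 1/6 ✓
b·c³: (-98/3321)·(-19683/2744) + 646/1107·1 + (-311/2214)·1 = 55/84 ≠ 1/4 ⇒ order 3.
b·(c∘Ac): 646/1107·(-9/14) + (-311/2214)·(-27/7) = 1/6 ≠ 1/8
b·Ac²: 646/1107·243/196 + (-311/2214)·549/49 = -125/147 ≠ 1/12
b·A²c: (-311/2214)·(-81/98) = 933/8036 ≠ 1/24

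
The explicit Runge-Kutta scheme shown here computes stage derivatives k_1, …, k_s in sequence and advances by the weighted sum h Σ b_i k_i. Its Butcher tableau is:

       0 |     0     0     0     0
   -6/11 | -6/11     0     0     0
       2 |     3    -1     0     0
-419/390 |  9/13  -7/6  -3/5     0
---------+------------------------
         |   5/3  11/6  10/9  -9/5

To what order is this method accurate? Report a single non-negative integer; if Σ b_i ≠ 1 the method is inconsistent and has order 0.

b = (5/3, 11/6, 10/9, -9/5)
c = (0, -6/11, 2, -419/390)
Ac = (0, 0, 6/11, -31/55)
Σ b_i: 5/3·1 + 11/6·1 + 10/9·1 + (-9/5)·1 = 253/90 ≠ 1 ⇒ order 0.

0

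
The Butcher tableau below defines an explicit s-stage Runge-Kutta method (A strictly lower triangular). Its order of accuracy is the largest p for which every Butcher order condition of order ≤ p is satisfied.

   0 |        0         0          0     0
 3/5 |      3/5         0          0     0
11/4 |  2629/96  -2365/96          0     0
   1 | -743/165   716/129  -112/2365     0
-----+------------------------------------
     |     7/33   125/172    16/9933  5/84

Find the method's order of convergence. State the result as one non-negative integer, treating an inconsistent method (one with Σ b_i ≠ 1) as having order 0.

b = (7/33, 125/172, 16/9933, 5/84)
c = (0, 3/5, 11/4, 1)
Ac = (0, 0, -473/32, 16/5)
Σ b_i: 7/33·1 + 125/172·1 + 16/9933·1 + 5/84·1 = 1 ✓
b·c: 125/172·3/5 + 16/9933·11/4 + 5/84·1 = 1/2 ✓
b·c²: 125/172·9/25 + 16/9933·121/16 + 5/84·1 = 1/3 ✓
b·Ac: 16/9933·(-473/32) + 5/84·16/5 = 1/6 ✓
b·c³: 125/172·27/125 + 16/9933·1331/64 + 5/84·1 = 1/4 ✓
b·(c∘Ac): 16/9933·(-5203/128) + 5/84·16/5 = 1/8 ✓
b·Ac²: 16/9933·(-1419/160) + 5/84·41/25 = 1/12 ✓
b·A²c: 5/84·7/10 = 1/24 ✓; 4 stages ⇒ order 4.

4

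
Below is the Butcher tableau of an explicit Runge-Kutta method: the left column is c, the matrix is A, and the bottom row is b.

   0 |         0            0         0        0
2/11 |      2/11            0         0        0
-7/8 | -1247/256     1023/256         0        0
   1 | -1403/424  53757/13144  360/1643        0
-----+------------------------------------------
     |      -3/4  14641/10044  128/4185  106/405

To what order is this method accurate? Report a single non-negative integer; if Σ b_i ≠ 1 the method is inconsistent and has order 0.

4

b = (-3/4, 14641/10044, 128/4185, 106/405)
c = (0, 2/11, -7/8, 1)
Ac = (0, 0, 93/128, 117/212)
Σ b_i: (-3/4)·1 + 14641/10044·1 + 128/4185·1 + 106/405·1 = 1 ✓
b·c: 14641/10044·2/11 + 128/4185·(-7/8) + 106/405·1 = 1/2 ✓
b·c²: 14641/10044·4/121 + 128/4185·49/64 + 106/405·1 = 1/3 ✓
b·Ac: 128/4185·93/128 + 106/405·117/212 = 1/6 ✓
b·c³: 14641/10044·8/1331 + 128/4185·(-343/512) + 106/405·1 = 1/4 ✓
b·(c∘Ac): 128/4185·(-651/1024) + 106/405·117/212 = 1/8 ✓
b·Ac²: 128/4185·93/704 + 106/405·1413/4664 = 1/12 ✓
b·A²c: 106/405·135/848 = 1/24 ✓; 4 stages ⇒ order 4.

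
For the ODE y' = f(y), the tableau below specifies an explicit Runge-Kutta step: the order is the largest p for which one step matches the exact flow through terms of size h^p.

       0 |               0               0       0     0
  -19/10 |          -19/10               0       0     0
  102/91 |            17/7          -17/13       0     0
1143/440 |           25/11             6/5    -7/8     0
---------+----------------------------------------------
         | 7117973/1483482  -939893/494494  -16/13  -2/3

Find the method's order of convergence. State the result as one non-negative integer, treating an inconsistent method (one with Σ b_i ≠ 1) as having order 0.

b = (7117973/1483482, -939893/494494, -16/13, -2/3)
c = (0, -19/10, 102/91, 1143/440)
Ac = (0, 0, 323/130, -4239/1300)
Σ b_i: 7117973/1483482·1 + (-939893/494494)·1 + (-16/13)·1 + (-2/3)·1 = 1 ✓
b·c: (-939893/494494)·(-19/10) + (-16/13)·102/91 + (-2/3)·1143/440 = 1/2 ✓
b·c²: (-939893/494494)·361/100 + (-16/13)·10404/8281 + (-2/3)·1306449/193600 = -134498066467/10420810400 ≠ 1/3 ⇒ order 2.
b·Ac: (-16/13)·323/130 + (-2/3)·(-4239/1300) = -7471/8450 ≠ 1/6

2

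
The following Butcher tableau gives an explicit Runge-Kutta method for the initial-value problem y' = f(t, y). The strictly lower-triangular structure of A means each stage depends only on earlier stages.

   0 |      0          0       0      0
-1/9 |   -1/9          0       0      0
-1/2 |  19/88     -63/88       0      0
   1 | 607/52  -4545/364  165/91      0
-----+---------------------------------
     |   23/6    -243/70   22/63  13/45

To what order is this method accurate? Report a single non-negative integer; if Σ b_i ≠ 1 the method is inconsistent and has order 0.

4

b = (23/6, -243/70, 22/63, 13/45)
c = (0, -1/9, -1/2, 1)
Ac = (0, 0, 7/88, 25/52)
Σ b_i: 23/6·1 + (-243/70)·1 + 22/63·1 + 13/45·1 = 1 ✓
b·c: (-243/70)·(-1/9) + 22/63·(-1/2) + 13/45·1 = 1/2 ✓
b·c²: (-243/70)·1/81 + 22/63·1/4 + 13/45·1 = 1/3 ✓
b·Ac: 22/63·7/88 + 13/45·25/52 = 1/6 ✓
b·c³: (-243/70)·(-1/729) + 22/63·(-1/8) + 13/45·1 = 1/4 ✓
b·(c∘Ac): 22/63·(-7/176) + 13/45·25/52 = 1/8 ✓
b·Ac²: 22/63·(-7/792) + 13/45·35/117 = 1/12 ✓
b·A²c: 13/45·15/104 = 1/24 ✓; 4 stages ⇒ order 4.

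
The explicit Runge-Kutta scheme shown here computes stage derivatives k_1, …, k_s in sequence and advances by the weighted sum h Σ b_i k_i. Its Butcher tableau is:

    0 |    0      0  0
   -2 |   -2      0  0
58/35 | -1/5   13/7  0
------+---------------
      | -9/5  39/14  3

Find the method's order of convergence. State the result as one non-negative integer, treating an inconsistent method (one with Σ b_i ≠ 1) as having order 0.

0

b = (-9/5, 39/14, 3)
c = (0, -2, 58/35)
Ac = (0, 0, -26/7)
Σ b_i: (-9/5)·1 + 39/14·1 + 3·1 = 279/70 ≠ 1 ⇒ order 0.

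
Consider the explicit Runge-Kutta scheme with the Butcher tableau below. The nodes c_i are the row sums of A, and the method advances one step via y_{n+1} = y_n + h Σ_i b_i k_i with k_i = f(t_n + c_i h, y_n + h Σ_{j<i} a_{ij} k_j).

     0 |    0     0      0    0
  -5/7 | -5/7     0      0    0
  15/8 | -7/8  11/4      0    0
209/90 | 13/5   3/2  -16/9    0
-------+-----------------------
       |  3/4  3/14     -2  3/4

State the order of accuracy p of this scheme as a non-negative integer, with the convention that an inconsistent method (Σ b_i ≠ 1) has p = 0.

0

b = (3/4, 3/14, -2, 3/4)
c = (0, -5/7, 15/8, 209/90)
Ac = (0, 0, -55/28, -185/42)
Σ b_i: 3/4·1 + 3/14·1 + (-2)·1 + 3/4·1 = -2/7 ≠ 1 ⇒ order 0.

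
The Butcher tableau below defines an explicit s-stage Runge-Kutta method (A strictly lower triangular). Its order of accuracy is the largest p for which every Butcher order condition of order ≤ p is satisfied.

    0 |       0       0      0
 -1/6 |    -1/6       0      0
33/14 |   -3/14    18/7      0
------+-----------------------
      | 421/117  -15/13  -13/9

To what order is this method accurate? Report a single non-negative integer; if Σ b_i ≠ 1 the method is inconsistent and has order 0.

1

b = (421/117, -15/13, -13/9)
c = (0, -1/6, 33/14)
Ac = (0, 0, -3/7)
Σ b_i: 421/117·1 + (-15/13)·1 + (-13/9)·1 = 1 ✓
b·c: (-15/13)·(-1/6) + (-13/9)·33/14 = -877/273 ≠ 1/2 ⇒ order 1.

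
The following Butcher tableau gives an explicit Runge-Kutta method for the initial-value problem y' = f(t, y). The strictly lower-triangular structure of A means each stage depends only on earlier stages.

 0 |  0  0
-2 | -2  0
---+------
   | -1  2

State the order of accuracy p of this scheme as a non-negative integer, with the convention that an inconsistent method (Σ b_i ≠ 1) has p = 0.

1

b = (-1, 2)
c = (0, -2)
Σ b_i: (-1)·1 + 2·1 = 1 ✓
b·c: 2·(-2) = -4 ≠ 1/2 ⇒ order 1.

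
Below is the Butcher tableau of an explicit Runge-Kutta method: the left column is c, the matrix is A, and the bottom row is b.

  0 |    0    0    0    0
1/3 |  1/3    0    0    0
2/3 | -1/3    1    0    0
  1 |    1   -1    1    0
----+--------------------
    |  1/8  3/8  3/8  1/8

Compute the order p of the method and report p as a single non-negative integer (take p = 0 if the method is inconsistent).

4

b = (1/8, 3/8, 3/8, 1/8)
c = (0, 1/3, 2/3, 1)
Ac = (0, 0, 1/3, 1/3)
Σ b_i: 1/8·1 + 3/8·1 + 3/8·1 + 1/8·1 = 1 ✓
b·c: 3/8·1/3 + 3/8·2/3 + 1/8·1 = 1/2 ✓
b·c²: 3/8·1/9 + 3/8·4/9 + 1/8·1 = 1/3 ✓
b·Ac: 3/8·1/3 + 1/8·1/3 = 1/6 ✓
b·c³: 3/8·1/27 + 3/8·8/27 + 1/8·1 = 1/4 ✓
b·(c∘Ac): 3/8·2/9 + 1/8·1/3 = 1/8 ✓
b·Ac²: 3/8·1/9 + 1/8·1/3 = 1/12 ✓
b·A²c: 1/8·1/3 = 1/24 ✓; 4 stages ⇒ order 4.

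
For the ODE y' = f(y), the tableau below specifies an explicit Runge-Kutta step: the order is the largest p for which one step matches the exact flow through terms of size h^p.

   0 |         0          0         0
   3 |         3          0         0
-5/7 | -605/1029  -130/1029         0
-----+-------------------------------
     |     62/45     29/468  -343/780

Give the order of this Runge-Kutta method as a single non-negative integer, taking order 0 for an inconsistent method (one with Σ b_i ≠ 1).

b = (62/45, 29/468, -343/780)
c = (0, 3, -5/7)
Ac = (0, 0, -130/343)
Σ b_i: 62/45·1 + 29/468·1 + (-343/780)·1 = 1 ✓
b·c: 29/468·3 + (-343/780)·(-5/7) = 1/2 ✓
b·c²: 29/468·9 + (-343/780)·25/49 = 1/3 ✓
b·Ac: (-343/780)·(-130/343) = 1/6 ✓; 3 stages ⇒ order 3.

3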